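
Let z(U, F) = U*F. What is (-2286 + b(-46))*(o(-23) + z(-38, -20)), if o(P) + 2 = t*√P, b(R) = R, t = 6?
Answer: -1767656 - 13992*I*√23 ≈ -1.7677e+6 - 67103.0*I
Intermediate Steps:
z(U, F) = F*U
o(P) = -2 + 6*√P
(-2286 + b(-46))*(o(-23) + z(-38, -20)) = (-2286 - 46)*((-2 + 6*√(-23)) - 20*(-38)) = -2332*((-2 + 6*(I*√23)) + 760) = -2332*((-2 + 6*I*√23) + 760) = -2332*(758 + 6*I*√23) = -1767656 - 13992*I*√23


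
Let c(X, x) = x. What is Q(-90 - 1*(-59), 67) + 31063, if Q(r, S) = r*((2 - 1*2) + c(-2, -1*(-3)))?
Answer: 30970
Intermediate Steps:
Q(r, S) = 3*r (Q(r, S) = r*((2 - 1*2) - 1*(-3)) = r*((2 - 2) + 3) = r*(0 + 3) = r*3 = 3*r)
Q(-90 - 1*(-59), 67) + 31063 = 3*(-90 - 1*(-59)) + 31063 = 3*(-90 + 59) + 31063 = 3*(-31) + 31063 = -93 + 31063 = 30970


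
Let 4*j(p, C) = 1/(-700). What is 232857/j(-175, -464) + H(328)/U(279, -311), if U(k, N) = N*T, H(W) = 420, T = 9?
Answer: -608315626940/933 ≈ -6.5200e+8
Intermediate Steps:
U(k, N) = 9*N (U(k, N) = N*9 = 9*N)
j(p, C) = -1/2800 (j(p, C) = (¼)/(-700) = (¼)*(-1/700) = -1/2800)
232857/j(-175, -464) + H(328)/U(279, -311) = 232857/(-1/2800) + 420/((9*(-311))) = 232857*(-2800) + 420/(-2799) = -651999600 + 420*(-1/2799) = -651999600 - 140/933 = -608315626940/933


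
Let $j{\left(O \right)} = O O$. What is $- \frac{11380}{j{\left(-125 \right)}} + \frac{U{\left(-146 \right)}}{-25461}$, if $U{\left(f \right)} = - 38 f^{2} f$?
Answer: $- \frac{369624099236}{79565625} \approx -4645.5$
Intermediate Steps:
$j{\left(O \right)} = O^{2}$
$U{\left(f \right)} = - 38 f^{3}$
$- \frac{11380}{j{\left(-125 \right)}} + \frac{U{\left(-146 \right)}}{-25461} = - \frac{11380}{\left(-125\right)^{2}} + \frac{\left(-38\right) \left(-146\right)^{3}}{-25461} = - \frac{11380}{15625} + \left(-38\right) \left(-3112136\right) \left(- \frac{1}{25461}\right) = \left(-11380\right) \frac{1}{15625} + 118261168 \left(- \frac{1}{25461}\right) = - \frac{2276}{3125} - \frac{118261168}{25461} = - \frac{369624099236}{79565625}$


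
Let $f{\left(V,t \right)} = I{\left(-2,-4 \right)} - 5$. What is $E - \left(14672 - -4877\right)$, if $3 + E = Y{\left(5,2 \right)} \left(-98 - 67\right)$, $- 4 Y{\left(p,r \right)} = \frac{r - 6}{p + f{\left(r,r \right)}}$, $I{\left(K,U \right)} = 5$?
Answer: $-19585$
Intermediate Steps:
$f{\left(V,t \right)} = 0$ ($f{\left(V,t \right)} = 5 - 5 = 0$)
$Y{\left(p,r \right)} = - \frac{-6 + r}{4 p}$ ($Y{\left(p,r \right)} = - \frac{\left(r - 6\right) \frac{1}{p + 0}}{4} = - \frac{\left(-6 + r\right) \frac{1}{p}}{4} = - \frac{\frac{1}{p} \left(-6 + r\right)}{4} = - \frac{-6 + r}{4 p}$)
$E = -36$ ($E = -3 + \frac{6 - 2}{4 \cdot 5} \left(-98 - 67\right) = -3 + \frac{1}{4} \cdot \frac{1}{5} \left(6 - 2\right) \left(-165\right) = -3 + \frac{1}{4} \cdot \frac{1}{5} \cdot 4 \left(-165\right) = -3 + \frac{1}{5} \left(-165\right) = -3 - 33 = -36$)
$E - \left(14672 - -4877\right) = -36 - \left(14672 - -4877\right) = -36 - \left(14672 + 4877\right) = -36 - 19549 = -19585$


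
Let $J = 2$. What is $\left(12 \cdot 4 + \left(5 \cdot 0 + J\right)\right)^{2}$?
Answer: $2500$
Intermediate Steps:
$\left(12 \cdot 4 + \left(5 \cdot 0 + J\right)\right)^{2} = \left(12 \cdot 4 + \left(5 \cdot 0 + 2\right)\right)^{2} = \left(48 + \left(0 + 2\right)\right)^{2} = \left(48 + 2\right)^{2} = 50^{2} = 2500$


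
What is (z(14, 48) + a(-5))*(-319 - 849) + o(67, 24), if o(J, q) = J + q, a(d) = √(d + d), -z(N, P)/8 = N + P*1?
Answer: 579419 - 1168*I*√10 ≈ 5.7942e+5 - 3693.5*I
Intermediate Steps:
z(N, P) = -8*N - 8*P (z(N, P) = -8*(N + P*1) = -8*(N + P) = -8*N - 8*P)
a(d) = √2*√d (a(d) = √(2*d) = √2*√d)
(z(14, 48) + a(-5))*(-319 - 849) + o(67, 24) = ((-8*14 - 8*48) + √2*√(-5))*(-319 - 849) + (67 + 24) = ((-112 - 384) + √2*(I*√5))*(-1168) + 91 = (-496 + I*√10)*(-1168) + 91 = (579328 - 1168*I*√10) + 91 = 579419 - 1168*I*√10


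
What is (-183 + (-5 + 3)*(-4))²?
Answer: 30625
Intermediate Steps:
(-183 + (-5 + 3)*(-4))² = (-183 - 2*(-4))² = (-183 + 8)² = (-175)² = 30625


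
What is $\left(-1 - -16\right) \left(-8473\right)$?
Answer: $-127095$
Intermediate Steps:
$\left(-1 - -16\right) \left(-8473\right) = \left(-1 + 16\right) \left(-8473\right) = 15 \left(-8473\right) = -127095$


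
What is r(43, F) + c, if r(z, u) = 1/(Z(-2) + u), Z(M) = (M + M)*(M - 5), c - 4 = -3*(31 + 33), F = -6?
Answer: -4135/22 ≈ -187.95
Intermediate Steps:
c = -188 (c = 4 - 3*(31 + 33) = 4 - 3*64 = 4 - 192 = -188)
Z(M) = 2*M*(-5 + M) (Z(M) = (2*M)*(-5 + M) = 2*M*(-5 + M))
r(z, u) = 1/(28 + u) (r(z, u) = 1/(2*(-2)*(-5 - 2) + u) = 1/(2*(-2)*(-7) + u) = 1/(28 + u))
r(43, F) + c = 1/(28 - 6) - 188 = 1/22 - 188 = -4135/22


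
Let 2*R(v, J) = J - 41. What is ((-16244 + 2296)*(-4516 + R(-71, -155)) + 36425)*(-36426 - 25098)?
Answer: -3961683985428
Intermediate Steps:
R(v, J) = -41/2 + J/2 (R(v, J) = (J - 41)/2 = (-41 + J)/2 = -41/2 + J/2)
((-16244 + 2296)*(-4516 + R(-71, -155)) + 36425)*(-36426 - 25098) = ((-16244 + 2296)*(-4516 + (-41/2 + (1/2)*(-155))) + 36425)*(-36426 - 25098) = (-13948*(-4516 + (-41/2 - 155/2)) + 36425)*(-61524) = (-13948*(-4516 - 98) + 36425)*(-61524) = (-13948*(-4614) + 36425)*(-61524) = (64356072 + 36425)*(-61524) = 64392497*(-61524) = -3961683985428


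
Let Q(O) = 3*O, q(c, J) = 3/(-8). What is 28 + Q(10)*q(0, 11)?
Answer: 67/4 ≈ 16.750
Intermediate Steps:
q(c, J) = -3/8 (q(c, J) = 3*(-⅛) = -3/8)
28 + Q(10)*q(0, 11) = 28 + (3*10)*(-3/8) = 28 + 30*(-3/8) = 28 - 45/4 = 67/4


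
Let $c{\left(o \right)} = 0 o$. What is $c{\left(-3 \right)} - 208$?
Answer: $-208$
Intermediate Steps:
$c{\left(o \right)} = 0$
$c{\left(-3 \right)} - 208 = 0 - 208 = -208$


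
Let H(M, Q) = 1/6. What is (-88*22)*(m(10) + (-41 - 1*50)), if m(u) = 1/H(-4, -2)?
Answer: 164560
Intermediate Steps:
H(M, Q) = ⅙
m(u) = 6 (m(u) = 1/(⅙) = 6)
(-88*22)*(m(10) + (-41 - 1*50)) = (-88*22)*(6 + (-41 - 1*50)) = -1936*(6 + (-41 - 50)) = -1936*(6 - 91) = -1936*(-85) = 164560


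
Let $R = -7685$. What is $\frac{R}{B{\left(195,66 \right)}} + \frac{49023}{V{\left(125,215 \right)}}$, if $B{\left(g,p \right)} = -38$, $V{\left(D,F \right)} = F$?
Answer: $\frac{3515149}{8170} \approx 430.25$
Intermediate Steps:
$\frac{R}{B{\left(195,66 \right)}} + \frac{49023}{V{\left(125,215 \right)}} = - \frac{7685}{-38} + \frac{49023}{215} = \left(-7685\right) \left(- \frac{1}{38}\right) + 49023 \cdot \frac{1}{215} = \frac{7685}{38} + \frac{49023}{215} = \frac{3515149}{8170}$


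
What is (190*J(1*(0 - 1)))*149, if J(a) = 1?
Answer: 28310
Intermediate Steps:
(190*J(1*(0 - 1)))*149 = (190*1)*149 = 190*149 = 28310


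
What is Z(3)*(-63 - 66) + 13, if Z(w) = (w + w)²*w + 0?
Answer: -13919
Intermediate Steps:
Z(w) = 4*w³ (Z(w) = (2*w)²*w + 0 = (4*w²)*w + 0 = 4*w³ + 0 = 4*w³)
Z(3)*(-63 - 66) + 13 = (4*3³)*(-63 - 66) + 13 = (4*27)*(-129) + 13 = 108*(-129) + 13 = -13932 + 13 = -13919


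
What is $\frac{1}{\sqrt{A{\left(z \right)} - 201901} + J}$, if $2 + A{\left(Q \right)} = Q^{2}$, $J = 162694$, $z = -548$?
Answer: $\frac{162694}{26469239235} - \frac{\sqrt{98401}}{26469239235} \approx 6.1347 \cdot 10^{-6}$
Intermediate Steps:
$A{\left(Q \right)} = -2 + Q^{2}$
$\frac{1}{\sqrt{A{\left(z \right)} - 201901} + J} = \frac{1}{\sqrt{\left(-2 + \left(-548\right)^{2}\right) - 201901} + 162694} = \frac{1}{\sqrt{\left(-2 + 300304\right) - 201901} + 162694} = \frac{1}{\sqrt{300302 - 201901} + 162694} = \frac{1}{\sqrt{98401} + 162694} = \frac{1}{162694 + \sqrt{98401}}$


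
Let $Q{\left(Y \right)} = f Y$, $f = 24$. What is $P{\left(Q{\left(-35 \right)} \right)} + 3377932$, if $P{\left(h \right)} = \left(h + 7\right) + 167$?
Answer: $3377266$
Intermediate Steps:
$Q{\left(Y \right)} = 24 Y$
$P{\left(h \right)} = 174 + h$ ($P{\left(h \right)} = \left(7 + h\right) + 167 = 174 + h$)
$P{\left(Q{\left(-35 \right)} \right)} + 3377932 = \left(174 + 24 \left(-35\right)\right) + 3377932 = \left(174 - 840\right) + 3377932 = -666 + 3377932 = 3377266$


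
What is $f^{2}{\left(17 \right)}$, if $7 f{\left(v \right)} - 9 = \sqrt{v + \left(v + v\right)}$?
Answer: $\frac{\left(9 + \sqrt{51}\right)^{2}}{49} \approx 5.3173$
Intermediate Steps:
$f{\left(v \right)} = \frac{9}{7} + \frac{\sqrt{3} \sqrt{v}}{7}$ ($f{\left(v \right)} = \frac{9}{7} + \frac{\sqrt{v + \left(v + v\right)}}{7} = \frac{9}{7} + \frac{\sqrt{v + 2 v}}{7} = \frac{9}{7} + \frac{\sqrt{3 v}}{7} = \frac{9}{7} + \frac{\sqrt{3} \sqrt{v}}{7}$)
$f^{2}{\left(17 \right)} = \left(\frac{9}{7} + \frac{\sqrt{3} \sqrt{17}}{7}\right)^{2} = \left(\frac{9}{7} + \frac{\sqrt{51}}{7}\right)^{2}$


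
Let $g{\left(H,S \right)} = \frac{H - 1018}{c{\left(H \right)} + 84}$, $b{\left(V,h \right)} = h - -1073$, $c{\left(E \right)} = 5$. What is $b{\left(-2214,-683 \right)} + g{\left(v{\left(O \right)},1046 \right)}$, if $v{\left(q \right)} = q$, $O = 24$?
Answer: $\frac{33716}{89} \approx 378.83$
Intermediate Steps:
$b{\left(V,h \right)} = 1073 + h$ ($b{\left(V,h \right)} = h + 1073 = 1073 + h$)
$g{\left(H,S \right)} = - \frac{1018}{89} + \frac{H}{89}$ ($g{\left(H,S \right)} = \frac{H - 1018}{5 + 84} = \frac{-1018 + H}{89} = \left(-1018 + H\right) \frac{1}{89} = - \frac{1018}{89} + \frac{H}{89}$)
$b{\left(-2214,-683 \right)} + g{\left(v{\left(O \right)},1046 \right)} = \left(1073 - 683\right) + \left(- \frac{1018}{89} + \frac{1}{89} \cdot 24\right) = 390 + \left(- \frac{1018}{89} + \frac{24}{89}\right) = 390 - \frac{994}{89} = \frac{33716}{89}$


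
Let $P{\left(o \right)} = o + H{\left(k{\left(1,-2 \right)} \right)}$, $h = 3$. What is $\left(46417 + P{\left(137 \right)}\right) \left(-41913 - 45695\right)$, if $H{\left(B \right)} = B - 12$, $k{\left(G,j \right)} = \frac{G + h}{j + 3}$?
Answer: $-4077801968$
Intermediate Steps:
$k{\left(G,j \right)} = \frac{3 + G}{3 + j}$ ($k{\left(G,j \right)} = \frac{G + 3}{j + 3} = \frac{3 + G}{3 + j}$)
$H{\left(B \right)} = -12 + B$
$P{\left(o \right)} = -8 + o$ ($P{\left(o \right)} = o - \left(12 - \frac{3 + 1}{3 - 2}\right) = o - \left(12 - 1^{-1} \cdot 4\right) = o + \left(-12 + 1 \cdot 4\right) = o + \left(-12 + 4\right) = o - 8 = -8 + o$)
$\left(46417 + P{\left(137 \right)}\right) \left(-41913 - 45695\right) = \left(46417 + \left(-8 + 137\right)\right) \left(-41913 - 45695\right) = \left(46417 + 129\right) \left(-87608\right) = 46546 \left(-87608\right) = -4077801968$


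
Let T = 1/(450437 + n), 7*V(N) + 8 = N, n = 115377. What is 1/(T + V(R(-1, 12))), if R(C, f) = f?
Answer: 3960698/2263263 ≈ 1.7500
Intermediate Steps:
V(N) = -8/7 + N/7
T = 1/565814 (T = 1/(450437 + 115377) = 1/565814 ≈ 1.7674e-6)
1/(T + V(R(-1, 12))) = 1/(1/565814 + (-8/7 + (⅐)*12)) = 1/(1/565814 + (-8/7 + 12/7)) = 1/(1/565814 + 4/7) = 1/(2263263/3960698) = 3960698/2263263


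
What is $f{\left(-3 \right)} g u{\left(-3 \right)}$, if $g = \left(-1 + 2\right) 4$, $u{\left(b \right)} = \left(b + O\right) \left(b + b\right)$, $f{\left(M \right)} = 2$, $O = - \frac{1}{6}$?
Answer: $152$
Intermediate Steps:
$O = - \frac{1}{6}$ ($O = \left(-1\right) \frac{1}{6} = - \frac{1}{6} \approx -0.16667$)
$u{\left(b \right)} = 2 b \left(- \frac{1}{6} + b\right)$ ($u{\left(b \right)} = \left(b - \frac{1}{6}\right) \left(b + b\right) = \left(- \frac{1}{6} + b\right) 2 b = 2 b \left(- \frac{1}{6} + b\right)$)
$g = 4$ ($g = 1 \cdot 4 = 4$)
$f{\left(-3 \right)} g u{\left(-3 \right)} = 2 \cdot 4 \cdot \frac{1}{3} \left(-3\right) \left(-1 + 6 \left(-3\right)\right) = 8 \cdot \frac{1}{3} \left(-3\right) \left(-1 - 18\right) = 8 \cdot \frac{1}{3} \left(-3\right) \left(-19\right) = 8 \cdot 19 = 152$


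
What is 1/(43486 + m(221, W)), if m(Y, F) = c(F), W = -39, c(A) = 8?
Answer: 1/43494 ≈ 2.2992e-5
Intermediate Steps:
m(Y, F) = 8
1/(43486 + m(221, W)) = 1/(43486 + 8) = 1/43494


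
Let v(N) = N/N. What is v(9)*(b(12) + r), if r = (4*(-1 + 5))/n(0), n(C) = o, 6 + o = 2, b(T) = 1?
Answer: -3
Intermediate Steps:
o = -4 (o = -6 + 2 = -4)
v(N) = 1
n(C) = -4
r = -4 (r = (4*(-1 + 5))/(-4) = (4*4)*(-1/4) = 16*(-1/4) = -4)
v(9)*(b(12) + r) = 1*(1 - 4) = 1*(-3) = -3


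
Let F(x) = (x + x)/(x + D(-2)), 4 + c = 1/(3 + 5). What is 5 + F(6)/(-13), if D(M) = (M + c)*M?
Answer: 4567/923 ≈ 4.9480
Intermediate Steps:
c = -31/8 (c = -4 + 1/(3 + 5) = -4 + 1/8 = -4 + ⅛ = -31/8 ≈ -3.8750)
D(M) = M*(-31/8 + M) (D(M) = (M - 31/8)*M = (-31/8 + M)*M = M*(-31/8 + M))
F(x) = 2*x/(47/4 + x) (F(x) = (x + x)/(x + (⅛)*(-2)*(-31 + 8*(-2))) = (2*x)/(x + (⅛)*(-2)*(-31 - 16)) = (2*x)/(x + (⅛)*(-2)*(-47)) = (2*x)/(x + 47/4) = (2*x)/(47/4 + x) = 2*x/(47/4 + x))
5 + F(6)/(-13) = 5 + (8*6/(47 + 4*6))/(-13) = 5 + (8*6/(47 + 24))*(-1/13) = 5 + (8*6/71)*(-1/13) = 5 + (8*6*(1/71))*(-1/13) = 5 + (48/71)*(-1/13) = 5 - 48/923 = 4567/923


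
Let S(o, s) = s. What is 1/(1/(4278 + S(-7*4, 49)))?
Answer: 4327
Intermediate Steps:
1/(1/(4278 + S(-7*4, 49))) = 1/(1/(4278 + 49)) = 1/(1/4327) = 4327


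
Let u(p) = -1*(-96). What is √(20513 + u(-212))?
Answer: √20609 ≈ 143.56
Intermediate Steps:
u(p) = 96
√(20513 + u(-212)) = √(20513 + 96) = √20609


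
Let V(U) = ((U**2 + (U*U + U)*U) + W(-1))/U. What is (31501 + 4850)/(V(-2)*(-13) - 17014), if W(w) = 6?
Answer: -5193/2425 ≈ -2.1414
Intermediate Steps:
V(U) = (6 + U**2 + U*(U + U**2))/U (V(U) = ((U**2 + (U*U + U)*U) + 6)/U = ((U**2 + (U**2 + U)*U) + 6)/U = ((U**2 + (U + U**2)*U) + 6)/U = ((U**2 + U*(U + U**2)) + 6)/U = (6 + U**2 + U*(U + U**2))/U)
(31501 + 4850)/(V(-2)*(-13) - 17014) = (31501 + 4850)/(((6 + (-2)**2*(2 - 2))/(-2))*(-13) - 17014) = 36351/(-(6 + 4*0)/2*(-13) - 17014) = 36351/(-(6 + 0)/2*(-13) - 17014) = 36351/(-1/2*6*(-13) - 17014) = 36351/(-3*(-13) - 17014) = 36351/(39 - 17014) = 36351/(-16975) = 36351*(-1/16975) = -5193/2425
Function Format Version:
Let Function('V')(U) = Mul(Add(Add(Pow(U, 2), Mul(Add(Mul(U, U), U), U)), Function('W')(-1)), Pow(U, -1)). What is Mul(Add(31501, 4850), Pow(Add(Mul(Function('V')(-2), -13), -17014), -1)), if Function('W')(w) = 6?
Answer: Rational(-5193, 2425) ≈ -2.1414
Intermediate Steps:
Function('V')(U) = Mul(Pow(U, -1), Add(6, Pow(U, 2), Mul(U, Add(U, Pow(U, 2))))) (Function('V')(U) = Mul(Add(Add(Pow(U, 2), Mul(Add(Mul(U, U), U), U)), 6), Pow(U, -1)) = Mul(Add(Add(Pow(U, 2), Mul(Add(Pow(U, 2), U), U)), 6), Pow(U, -1)) = Mul(Add(Add(Pow(U, 2), Mul(Add(U, Pow(U, 2)), U)), 6), Pow(U, -1)) = Mul(Add(Add(Pow(U, 2), Mul(U, Add(U, Pow(U, 2)))), 6), Pow(U, -1)) = Mul(Add(6, Pow(U, 2), Mul(U, Add(U, Pow(U, 2)))), Pow(U, -1)) = Mul(Pow(U, -1), Add(6, Pow(U, 2), Mul(U, Add(U, Pow(U, 2))))))
Mul(Add(31501, 4850), Pow(Add(Mul(Function('V')(-2), -13), -17014), -1)) = Mul(Add(31501, 4850), Pow(Add(Mul(Mul(Pow(-2, -1), Add(6, Mul(Pow(-2, 2), Add(2, -2)))), -13), -17014), -1)) = Mul(36351, Pow(Add(Mul(Mul(Rational(-1, 2), Add(6, Mul(4, 0))), -13), -17014), -1)) = Mul(36351, Pow(Add(Mul(Mul(Rational(-1, 2), Add(6, 0)), -13), -17014), -1)) = Mul(36351, Pow(Add(Mul(Mul(Rational(-1, 2), 6), -13), -17014), -1)) = Mul(36351, Pow(Add(Mul(-3, -13), -17014), -1)) = Mul(36351, Pow(Add(39, -17014), -1)) = Mul(36351, Pow(-16975, -1)) = Mul(36351, Rational(-1, 16975)) = Rational(-5193, 2425)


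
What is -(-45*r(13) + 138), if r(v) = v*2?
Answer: 1032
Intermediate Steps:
r(v) = 2*v
-(-45*r(13) + 138) = -(-90*13 + 138) = -(-45*26 + 138) = -(-1170 + 138) = -1*(-1032) = 1032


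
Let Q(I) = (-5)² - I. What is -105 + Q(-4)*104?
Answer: 2911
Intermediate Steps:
Q(I) = 25 - I
-105 + Q(-4)*104 = -105 + (25 - 1*(-4))*104 = -105 + (25 + 4)*104 = -105 + 29*104 = -105 + 3016 = 2911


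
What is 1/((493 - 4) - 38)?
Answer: 1/451 ≈ 0.0022173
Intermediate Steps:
1/((493 - 4) - 38) = 1/(489 - 38) = 1/451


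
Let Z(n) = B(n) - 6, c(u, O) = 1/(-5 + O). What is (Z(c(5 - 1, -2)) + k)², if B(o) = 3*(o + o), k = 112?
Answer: 541696/49 ≈ 11055.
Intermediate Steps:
B(o) = 6*o (B(o) = 3*(2*o) = 6*o)
Z(n) = -6 + 6*n (Z(n) = 6*n - 6 = -6 + 6*n)
(Z(c(5 - 1, -2)) + k)² = ((-6 + 6/(-5 - 2)) + 112)² = ((-6 + 6/(-7)) + 112)² = ((-6 + 6*(-⅐)) + 112)² = ((-6 - 6/7) + 112)² = (-48/7 + 112)² = (736/7)² = 541696/49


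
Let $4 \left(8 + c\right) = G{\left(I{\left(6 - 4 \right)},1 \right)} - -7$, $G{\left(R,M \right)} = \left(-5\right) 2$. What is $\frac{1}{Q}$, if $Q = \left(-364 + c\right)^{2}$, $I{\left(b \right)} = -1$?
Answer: $\frac{16}{2223081} \approx 7.1972 \cdot 10^{-6}$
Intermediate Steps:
$G{\left(R,M \right)} = -10$
$c = - \frac{35}{4}$ ($c = -8 + \frac{-10 - -7}{4} = -8 + \frac{-10 + 7}{4} = -8 + \frac{1}{4} \left(-3\right) = -8 - \frac{3}{4} = - \frac{35}{4} \approx -8.75$)
$Q = \frac{2223081}{16}$ ($Q = \left(-364 - \frac{35}{4}\right)^{2} = \left(- \frac{1491}{4}\right)^{2} = \frac{2223081}{16} \approx 1.3894 \cdot 10^{5}$)
$\frac{1}{Q} = \frac{1}{\frac{2223081}{16}} = \frac{16}{2223081}$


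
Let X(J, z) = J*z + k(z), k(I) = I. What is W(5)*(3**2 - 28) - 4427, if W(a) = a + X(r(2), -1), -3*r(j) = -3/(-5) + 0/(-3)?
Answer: -22534/5 ≈ -4506.8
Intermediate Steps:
r(j) = -1/5 (r(j) = -(-3/(-5) + 0/(-3))/3 = -(-3*(-1/5) + 0*(-1/3))/3 = -(3/5 + 0)/3 = -1/3*3/5 = -1/5)
X(J, z) = z + J*z (X(J, z) = J*z + z = z + J*z)
W(a) = -4/5 + a (W(a) = a - (1 - 1/5) = a - 1*4/5 = a - 4/5 = -4/5 + a)
W(5)*(3**2 - 28) - 4427 = (-4/5 + 5)*(3**2 - 28) - 4427 = 21*(9 - 28)/5 - 4427 = (21/5)*(-19) - 4427 = -399/5 - 4427 = -22534/5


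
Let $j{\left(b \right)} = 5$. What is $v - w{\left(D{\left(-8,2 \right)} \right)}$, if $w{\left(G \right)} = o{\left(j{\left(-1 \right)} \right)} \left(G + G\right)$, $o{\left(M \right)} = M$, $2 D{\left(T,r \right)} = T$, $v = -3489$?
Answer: $-3449$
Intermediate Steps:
$D{\left(T,r \right)} = \frac{T}{2}$
$w{\left(G \right)} = 10 G$ ($w{\left(G \right)} = 5 \left(G + G\right) = 5 \cdot 2 G = 10 G$)
$v - w{\left(D{\left(-8,2 \right)} \right)} = -3489 - 10 \cdot \frac{1}{2} \left(-8\right) = -3489 - 10 \left(-4\right) = -3489 - -40 = -3489 + 40 = -3449$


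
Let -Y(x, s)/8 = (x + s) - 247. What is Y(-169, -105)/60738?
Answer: 2084/30369 ≈ 0.068623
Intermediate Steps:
Y(x, s) = 1976 - 8*s - 8*x (Y(x, s) = -8*((x + s) - 247) = -8*((s + x) - 247) = -8*(-247 + s + x) = 1976 - 8*s - 8*x)
Y(-169, -105)/60738 = (1976 - 8*(-105) - 8*(-169))/60738 = (1976 + 840 + 1352)*(1/60738) = 4168*(1/60738) = 2084/30369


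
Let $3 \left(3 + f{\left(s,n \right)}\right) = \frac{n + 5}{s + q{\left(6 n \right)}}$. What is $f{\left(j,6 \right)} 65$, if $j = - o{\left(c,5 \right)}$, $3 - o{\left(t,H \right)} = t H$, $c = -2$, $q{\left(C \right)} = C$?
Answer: $- \frac{12740}{69} \approx -184.64$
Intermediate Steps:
$o{\left(t,H \right)} = 3 - H t$ ($o{\left(t,H \right)} = 3 - t H = 3 - H t$)
$j = -13$ ($j = - (3 - 5 \left(-2\right)) = - (3 + 10) = \left(-1\right) 13 = -13$)
$f{\left(s,n \right)} = -3 + \frac{5 + n}{3 \left(s + 6 n\right)}$ ($f{\left(s,n \right)} = -3 + \frac{\left(n + 5\right) \frac{1}{s + 6 n}}{3} = -3 + \frac{\left(5 + n\right) \frac{1}{s + 6 n}}{3} = -3 + \frac{\frac{1}{s + 6 n} \left(5 + n\right)}{3} = -3 + \frac{5 + n}{3 \left(s + 6 n\right)}$)
$f{\left(j,6 \right)} 65 = \frac{5 - 318 - -117}{3 \left(-13 + 6 \cdot 6\right)} 65 = \frac{5 - 318 + 117}{3 \left(-13 + 36\right)} 65 = \frac{1}{3} \cdot \frac{1}{23} \left(-196\right) 65 = \left(- \frac{196}{69}\right) 65 = - \frac{12740}{69}$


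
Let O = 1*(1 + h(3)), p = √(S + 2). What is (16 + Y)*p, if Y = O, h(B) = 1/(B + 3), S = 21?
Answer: 103*√23/6 ≈ 82.328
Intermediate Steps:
p = √23 (p = √(21 + 2) = √23 ≈ 4.7958)
h(B) = 1/(3 + B)
O = 7/6 (O = 1*(1 + 1/(3 + 3)) = 1*(1 + 1/6) = 1*(1 + ⅙) = 1*(7/6) = 7/6 ≈ 1.1667)
Y = 7/6 ≈ 1.1667
(16 + Y)*p = (16 + 7/6)*√23 = 103*√23/6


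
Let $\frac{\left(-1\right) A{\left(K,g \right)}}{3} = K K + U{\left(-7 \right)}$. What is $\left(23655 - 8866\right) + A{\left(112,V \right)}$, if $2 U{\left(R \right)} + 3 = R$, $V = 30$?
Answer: $-22828$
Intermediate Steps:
$U{\left(R \right)} = - \frac{3}{2} + \frac{R}{2}$
$A{\left(K,g \right)} = 15 - 3 K^{2}$ ($A{\left(K,g \right)} = - 3 \left(K K + \left(- \frac{3}{2} + \frac{1}{2} \left(-7\right)\right)\right) = - 3 \left(K^{2} - 5\right) = - 3 \left(-5 + K^{2}\right) = 15 - 3 K^{2}$)
$\left(23655 - 8866\right) + A{\left(112,V \right)} = \left(23655 - 8866\right) + \left(15 - 3 \cdot 112^{2}\right) = 14789 + \left(15 - 37632\right) = 14789 - 37617 = -22828$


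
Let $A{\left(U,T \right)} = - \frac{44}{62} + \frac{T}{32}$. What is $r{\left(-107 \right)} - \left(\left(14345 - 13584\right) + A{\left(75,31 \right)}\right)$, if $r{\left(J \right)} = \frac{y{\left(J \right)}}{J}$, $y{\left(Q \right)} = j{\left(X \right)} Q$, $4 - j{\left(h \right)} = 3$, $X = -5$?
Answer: $- \frac{754177}{992} \approx -760.26$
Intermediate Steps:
$j{\left(h \right)} = 1$ ($j{\left(h \right)} = 4 - 3 = 1$)
$y{\left(Q \right)} = Q$ ($y{\left(Q \right)} = 1 Q = Q$)
$A{\left(U,T \right)} = - \frac{22}{31} + \frac{T}{32}$ ($A{\left(U,T \right)} = \left(-44\right) \frac{1}{62} + T \frac{1}{32} = - \frac{22}{31} + \frac{T}{32}$)
$r{\left(J \right)} = 1$ ($r{\left(J \right)} = \frac{J}{J} = 1$)
$r{\left(-107 \right)} - \left(\left(14345 - 13584\right) + A{\left(75,31 \right)}\right) = 1 - \left(\left(14345 - 13584\right) + \left(- \frac{22}{31} + \frac{1}{32} \cdot 31\right)\right) = 1 - \left(761 + \left(- \frac{22}{31} + \frac{31}{32}\right)\right) = 1 - \left(761 + \frac{257}{992}\right) = 1 - \frac{755169}{992} = - \frac{754177}{992}$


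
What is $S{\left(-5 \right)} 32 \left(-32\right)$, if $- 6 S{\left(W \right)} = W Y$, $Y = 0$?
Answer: $0$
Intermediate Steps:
$S{\left(W \right)} = 0$ ($S{\left(W \right)} = - \frac{W 0}{6} = \left(- \frac{1}{6}\right) 0 = 0$)
$S{\left(-5 \right)} 32 \left(-32\right) = 0 \cdot 32 \left(-32\right) = 0 \left(-32\right) = 0$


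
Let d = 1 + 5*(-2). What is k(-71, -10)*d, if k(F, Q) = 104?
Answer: -936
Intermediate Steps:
d = -9 (d = 1 - 10 = -9)
k(-71, -10)*d = 104*(-9) = -936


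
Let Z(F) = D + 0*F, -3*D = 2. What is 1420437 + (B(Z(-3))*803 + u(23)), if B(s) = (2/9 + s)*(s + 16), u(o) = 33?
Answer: 38204938/27 ≈ 1.4150e+6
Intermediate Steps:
D = -⅔ (D = -⅓*2 = -⅔ ≈ -0.66667)
Z(F) = -⅔ (Z(F) = -⅔ + 0*F = -⅔ + 0 = -⅔)
B(s) = (16 + s)*(2/9 + s) (B(s) = (2*(⅑) + s)*(16 + s) = (2/9 + s)*(16 + s) = (16 + s)*(2/9 + s))
1420437 + (B(Z(-3))*803 + u(23)) = 1420437 + ((32/9 + (-⅔)² + (146/9)*(-⅔))*803 + 33) = 1420437 + ((32/9 + 4/9 - 292/27)*803 + 33) = 1420437 + (-184/27*803 + 33) = 1420437 + (-147752/27 + 33) = 1420437 - 146861/27 = 38204938/27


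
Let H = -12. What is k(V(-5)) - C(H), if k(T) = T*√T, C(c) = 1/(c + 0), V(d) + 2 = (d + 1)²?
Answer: 1/12 + 14*√14 ≈ 52.467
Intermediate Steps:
V(d) = -2 + (1 + d)² (V(d) = -2 + (d + 1)² = -2 + (1 + d)²)
C(c) = 1/c
k(T) = T^(3/2)
k(V(-5)) - C(H) = (-2 + (1 - 5)²)^(3/2) - 1/(-12) = (-2 + (-4)²)^(3/2) - 1*(-1/12) = (-2 + 16)^(3/2) + 1/12 = 14^(3/2) + 1/12 = 14*√14 + 1/12 = 1/12 + 14*√14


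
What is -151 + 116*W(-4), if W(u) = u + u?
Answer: -1079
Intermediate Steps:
W(u) = 2*u
-151 + 116*W(-4) = -151 + 116*(2*(-4)) = -151 + 116*(-8) = -151 - 928 = -1079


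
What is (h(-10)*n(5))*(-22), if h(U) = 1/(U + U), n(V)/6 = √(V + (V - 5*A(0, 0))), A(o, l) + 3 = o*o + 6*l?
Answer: 33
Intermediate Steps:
A(o, l) = -3 + o² + 6*l (A(o, l) = -3 + (o*o + 6*l) = -3 + (o² + 6*l) = -3 + o² + 6*l)
n(V) = 6*√(15 + 2*V) (n(V) = 6*√(V + (V - 5*(-3 + 0² + 6*0))) = 6*√(V + (V - 5*(-3 + 0 + 0))) = 6*√(V + (V - 5*(-3))) = 6*√(V + (V + 15)) = 6*√(V + (15 + V)) = 6*√(15 + 2*V))
h(U) = 1/(2*U)
(h(-10)*n(5))*(-22) = (((½)/(-10))*(6*√(15 + 2*5)))*(-22) = (((½)*(-⅒))*(6*√(15 + 10)))*(-22) = -3*√25/10*(-22) = -3*5/10*(-22) = -1/20*30*(-22) = -3/2*(-22) = 33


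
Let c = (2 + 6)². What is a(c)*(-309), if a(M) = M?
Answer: -19776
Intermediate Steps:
c = 64 (c = 8² = 64)
a(c)*(-309) = 64*(-309) = -19776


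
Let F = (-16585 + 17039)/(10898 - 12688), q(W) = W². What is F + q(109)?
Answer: 10633268/895 ≈ 11881.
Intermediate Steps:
F = -227/895 (F = 454/(-1790) = 454*(-1/1790) = -227/895 ≈ -0.25363)
F + q(109) = -227/895 + 109² = -227/895 + 11881 = 10633268/895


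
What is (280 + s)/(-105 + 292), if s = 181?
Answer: 461/187 ≈ 2.4652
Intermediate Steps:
(280 + s)/(-105 + 292) = (280 + 181)/(-105 + 292) = 461/187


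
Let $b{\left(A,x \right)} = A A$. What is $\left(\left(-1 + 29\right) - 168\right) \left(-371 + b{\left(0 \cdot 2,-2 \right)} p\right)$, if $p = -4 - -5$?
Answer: $51940$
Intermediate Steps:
$b{\left(A,x \right)} = A^{2}$
$p = 1$ ($p = -4 + 5 = 1$)
$\left(\left(-1 + 29\right) - 168\right) \left(-371 + b{\left(0 \cdot 2,-2 \right)} p\right) = \left(\left(-1 + 29\right) - 168\right) \left(-371 + \left(0 \cdot 2\right)^{2} \cdot 1\right) = \left(28 - 168\right) \left(-371 + 0^{2} \cdot 1\right) = - 140 \left(-371 + 0 \cdot 1\right) = - 140 \left(-371 + 0\right) = \left(-140\right) \left(-371\right) = 51940$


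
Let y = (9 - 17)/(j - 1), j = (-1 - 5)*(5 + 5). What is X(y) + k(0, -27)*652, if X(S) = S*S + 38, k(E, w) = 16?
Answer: 38958934/3721 ≈ 10470.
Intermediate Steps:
j = -60 (j = -6*10 = -60)
y = 8/61 (y = (9 - 17)/(-60 - 1) = -8/(-61) = -8*(-1/61) = 8/61 ≈ 0.13115)
X(S) = 38 + S**2 (X(S) = S**2 + 38 = 38 + S**2)
X(y) + k(0, -27)*652 = (38 + (8/61)**2) + 16*652 = (38 + 64/3721) + 10432 = 141462/3721 + 10432 = 38958934/3721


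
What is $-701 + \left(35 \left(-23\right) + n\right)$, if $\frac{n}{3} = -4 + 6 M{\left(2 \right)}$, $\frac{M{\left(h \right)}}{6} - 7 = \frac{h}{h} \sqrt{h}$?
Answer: $-762 + 108 \sqrt{2} \approx -609.26$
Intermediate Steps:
$M{\left(h \right)} = 42 + 6 \sqrt{h}$ ($M{\left(h \right)} = 42 + 6 \frac{h}{h} \sqrt{h} = 42 + 6 \cdot 1 \sqrt{h} = 42 + 6 \sqrt{h}$)
$n = 744 + 108 \sqrt{2}$ ($n = 3 \left(-4 + 6 \left(42 + 6 \sqrt{2}\right)\right) = 3 \left(-4 + \left(252 + 36 \sqrt{2}\right)\right) = 3 \left(248 + 36 \sqrt{2}\right) = 744 + 108 \sqrt{2} \approx 896.74$)
$-701 + \left(35 \left(-23\right) + n\right) = -701 + \left(35 \left(-23\right) + \left(744 + 108 \sqrt{2}\right)\right) = -701 - \left(61 - 108 \sqrt{2}\right) = -762 + 108 \sqrt{2}$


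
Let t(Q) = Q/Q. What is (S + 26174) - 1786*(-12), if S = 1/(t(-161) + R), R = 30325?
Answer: 1443699557/30326 ≈ 47606.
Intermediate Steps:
t(Q) = 1
S = 1/30326 (S = 1/(1 + 30325) = 1/30326 ≈ 3.2975e-5)
(S + 26174) - 1786*(-12) = (1/30326 + 26174) - 1786*(-12) = 793752725/30326 + 21432 = 1443699557/30326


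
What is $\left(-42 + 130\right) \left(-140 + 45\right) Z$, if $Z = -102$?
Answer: $852720$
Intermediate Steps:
$\left(-42 + 130\right) \left(-140 + 45\right) Z = \left(-42 + 130\right) \left(-140 + 45\right) \left(-102\right) = 88 \left(-95\right) \left(-102\right) = \left(-8360\right) \left(-102\right) = 852720$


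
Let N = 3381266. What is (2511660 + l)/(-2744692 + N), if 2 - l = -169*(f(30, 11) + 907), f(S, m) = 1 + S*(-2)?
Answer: 1327487/318287 ≈ 4.1707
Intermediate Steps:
f(S, m) = 1 - 2*S
l = 143314 (l = 2 - (-169)*((1 - 2*30) + 907) = 2 - (-169)*((1 - 60) + 907) = 2 - (-169)*(-59 + 907) = 2 - (-169)*848 = 2 - 1*(-143312) = 2 + 143312 = 143314)
(2511660 + l)/(-2744692 + N) = (2511660 + 143314)/(-2744692 + 3381266) = 2654974/636574 = 2654974*(1/636574) = 1327487/318287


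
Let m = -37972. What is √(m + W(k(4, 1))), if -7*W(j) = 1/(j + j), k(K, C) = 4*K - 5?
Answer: I*√900544106/154 ≈ 194.86*I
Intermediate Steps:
k(K, C) = -5 + 4*K
W(j) = -1/(14*j) (W(j) = -1/(7*(j + j)) = -1/(2*j)/7 = -1/(14*j))
√(m + W(k(4, 1))) = √(-37972 - 1/(14*(-5 + 4*4))) = √(-37972 - 1/(14*(-5 + 16))) = √(-37972 - 1/14/11) = √(-37972 - 1/14*1/11) = √(-37972 - 1/154) = √(-5847689/154) = I*√900544106/154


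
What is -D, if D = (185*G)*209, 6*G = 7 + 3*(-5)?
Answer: 154660/3 ≈ 51553.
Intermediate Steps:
G = -4/3 (G = (7 + 3*(-5))/6 = (7 - 15)/6 = (⅙)*(-8) = -4/3 ≈ -1.3333)
D = -154660/3 (D = (185*(-4/3))*209 = -740/3*209 = -154660/3 ≈ -51553.)
-D = -1*(-154660/3) = 154660/3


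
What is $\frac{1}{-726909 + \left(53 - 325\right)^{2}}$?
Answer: $- \frac{1}{652925} \approx -1.5316 \cdot 10^{-6}$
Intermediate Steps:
$\frac{1}{-726909 + \left(53 - 325\right)^{2}} = \frac{1}{-726909 + \left(-272\right)^{2}} = \frac{1}{-726909 + 73984} = \frac{1}{-652925} = - \frac{1}{652925}$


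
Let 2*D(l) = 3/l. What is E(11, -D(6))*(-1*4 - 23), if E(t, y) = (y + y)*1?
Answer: 27/2 ≈ 13.500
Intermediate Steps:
D(l) = 3/(2*l) (D(l) = (3/l)/2 = 3/(2*l))
E(t, y) = 2*y (E(t, y) = (2*y)*1 = 2*y)
E(11, -D(6))*(-1*4 - 23) = (2*(-3/(2*6)))*(-1*4 - 23) = (2*(-3/(2*6)))*(-4 - 23) = (2*(-1*1/4))*(-27) = (2*(-1/4))*(-27) = -1/2*(-27) = 27/2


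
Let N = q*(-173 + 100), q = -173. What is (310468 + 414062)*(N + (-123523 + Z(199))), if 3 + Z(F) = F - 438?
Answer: -80521366080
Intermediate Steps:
Z(F) = -441 + F (Z(F) = -3 + (F - 438) = -3 + (-438 + F) = -441 + F)
N = 12629 (N = -173*(-173 + 100) = -173*(-73) = 12629)
(310468 + 414062)*(N + (-123523 + Z(199))) = (310468 + 414062)*(12629 + (-123523 + (-441 + 199))) = 724530*(12629 + (-123523 - 242)) = 724530*(12629 - 123765) = 724530*(-111136) = -80521366080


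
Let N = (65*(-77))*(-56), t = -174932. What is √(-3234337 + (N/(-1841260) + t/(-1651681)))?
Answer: I*√74783858133735894506315793487/152058707903 ≈ 1798.4*I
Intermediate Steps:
N = 280280 (N = -5005*(-56) = 280280)
√(-3234337 + (N/(-1841260) + t/(-1651681))) = √(-3234337 + (280280/(-1841260) - 174932/(-1651681))) = √(-3234337 + (280280*(-1/1841260) - 174932*(-1/1651681))) = √(-3234337 + (-14014/92063 + 174932/1651681)) = √(-3234337 - 7041892818/152058707903) = √(-491809112184758129/152058707903) = I*√74783858133735894506315793487/152058707903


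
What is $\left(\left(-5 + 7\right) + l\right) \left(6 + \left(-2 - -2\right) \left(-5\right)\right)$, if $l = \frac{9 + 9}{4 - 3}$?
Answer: $120$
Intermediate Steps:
$l = 18$ ($l = \frac{18}{1} = 18 \cdot 1 = 18$)
$\left(\left(-5 + 7\right) + l\right) \left(6 + \left(-2 - -2\right) \left(-5\right)\right) = \left(\left(-5 + 7\right) + 18\right) \left(6 + \left(-2 - -2\right) \left(-5\right)\right) = \left(2 + 18\right) \left(6 + \left(-2 + 2\right) \left(-5\right)\right) = 20 \left(6 + 0 \left(-5\right)\right) = 20 \left(6 + 0\right) = 20 \cdot 6 = 120$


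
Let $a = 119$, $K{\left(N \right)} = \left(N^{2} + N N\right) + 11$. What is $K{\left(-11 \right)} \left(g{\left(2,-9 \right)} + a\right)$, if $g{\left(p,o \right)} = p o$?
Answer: $25553$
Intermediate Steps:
$g{\left(p,o \right)} = o p$
$K{\left(N \right)} = 11 + 2 N^{2}$ ($K{\left(N \right)} = \left(N^{2} + N^{2}\right) + 11 = 2 N^{2} + 11 = 11 + 2 N^{2}$)
$K{\left(-11 \right)} \left(g{\left(2,-9 \right)} + a\right) = \left(11 + 2 \left(-11\right)^{2}\right) \left(\left(-9\right) 2 + 119\right) = \left(11 + 2 \cdot 121\right) \left(-18 + 119\right) = \left(11 + 242\right) 101 = 253 \cdot 101 = 25553$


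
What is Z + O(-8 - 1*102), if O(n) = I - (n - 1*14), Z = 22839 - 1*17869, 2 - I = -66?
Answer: 5162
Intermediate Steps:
I = 68 (I = 2 - 1*(-66) = 2 + 66 = 68)
Z = 4970 (Z = 22839 - 17869 = 4970)
O(n) = 82 - n (O(n) = 68 - (n - 1*14) = 68 - (n - 14) = 68 - (-14 + n) = 68 + (14 - n) = 82 - n)
Z + O(-8 - 1*102) = 4970 + (82 - (-8 - 1*102)) = 4970 + (82 - (-8 - 102)) = 4970 + (82 - 1*(-110)) = 4970 + (82 + 110) = 4970 + 192 = 5162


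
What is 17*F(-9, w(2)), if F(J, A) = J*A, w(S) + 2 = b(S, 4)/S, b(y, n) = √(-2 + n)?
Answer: 306 - 153*√2/2 ≈ 197.81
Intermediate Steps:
w(S) = -2 + √2/S (w(S) = -2 + √(-2 + 4)/S = -2 + √2/S)
F(J, A) = A*J
17*F(-9, w(2)) = 17*((-2 + √2/2)*(-9)) = 17*(18 - 9*√2/2) = 306 - 153*√2/2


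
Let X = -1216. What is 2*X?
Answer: -2432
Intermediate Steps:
2*X = 2*(-1216) = -2432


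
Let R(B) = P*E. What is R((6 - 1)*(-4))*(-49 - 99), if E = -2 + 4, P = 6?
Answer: -1776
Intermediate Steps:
E = 2
R(B) = 12 (R(B) = 6*2 = 12)
R((6 - 1)*(-4))*(-49 - 99) = 12*(-49 - 99) = 12*(-148) = -1776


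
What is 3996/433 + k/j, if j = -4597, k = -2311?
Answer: 19370275/1990501 ≈ 9.7314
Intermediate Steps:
3996/433 + k/j = 3996/433 - 2311/(-4597) = 3996*(1/433) - 2311*(-1/4597) = 3996/433 + 2311/4597 = 19370275/1990501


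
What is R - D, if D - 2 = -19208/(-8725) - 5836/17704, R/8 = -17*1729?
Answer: -9080670094933/38616850 ≈ -2.3515e+5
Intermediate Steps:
R = -235144 (R = 8*(-17*1729) = 8*(-29393) = -235144)
D = 149518533/38616850 (D = 2 + (-19208/(-8725) - 5836/17704) = 2 + (-19208*(-1/8725) - 5836*1/17704) = 2 + (19208/8725 - 1459/4426) = 2 + 72284833/38616850 = 149518533/38616850 ≈ 3.8718)
R - D = -235144 - 1*149518533/38616850 = -235144 - 149518533/38616850 = -9080670094933/38616850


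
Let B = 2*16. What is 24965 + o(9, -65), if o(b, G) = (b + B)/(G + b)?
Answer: 1397999/56 ≈ 24964.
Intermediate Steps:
B = 32
o(b, G) = (32 + b)/(G + b) (o(b, G) = (b + 32)/(G + b) = (32 + b)/(G + b))
24965 + o(9, -65) = 24965 + (32 + 9)/(-65 + 9) = 24965 + 41/(-56) = 24965 - 1/56*41 = 24965 - 41/56 = 1397999/56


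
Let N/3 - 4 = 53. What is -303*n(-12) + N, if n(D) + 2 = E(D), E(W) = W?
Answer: 4413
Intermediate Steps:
N = 171 (N = 12 + 3*53 = 12 + 159 = 171)
n(D) = -2 + D
-303*n(-12) + N = -303*(-2 - 12) + 171 = -303*(-14) + 171 = 4242 + 171 = 4413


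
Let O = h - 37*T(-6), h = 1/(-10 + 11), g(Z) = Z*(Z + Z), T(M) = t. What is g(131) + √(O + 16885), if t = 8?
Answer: 34322 + √16590 ≈ 34451.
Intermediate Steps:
T(M) = 8
g(Z) = 2*Z² (g(Z) = Z*(2*Z) = 2*Z²)
h = 1 (h = 1/1 = 1)
O = -295 (O = 1 - 37*8 = 1 - 296 = -295)
g(131) + √(O + 16885) = 2*131² + √(-295 + 16885) = 2*17161 + √16590 = 34322 + √16590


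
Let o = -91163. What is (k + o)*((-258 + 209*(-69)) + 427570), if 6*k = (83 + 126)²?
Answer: -207806801627/6 ≈ -3.4634e+10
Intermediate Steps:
k = 43681/6 (k = (83 + 126)²/6 = (⅙)*209² = (⅙)*43681 = 43681/6 ≈ 7280.2)
(k + o)*((-258 + 209*(-69)) + 427570) = (43681/6 - 91163)*((-258 + 209*(-69)) + 427570) = -503297*((-258 - 14421) + 427570)/6 = -503297*(-14679 + 427570)/6 = -503297/6*412891 = -207806801627/6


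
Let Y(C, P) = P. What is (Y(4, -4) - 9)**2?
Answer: 169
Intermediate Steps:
(Y(4, -4) - 9)**2 = (-4 - 9)**2 = (-13)**2 = 169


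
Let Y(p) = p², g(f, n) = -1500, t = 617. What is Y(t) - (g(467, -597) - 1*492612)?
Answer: 874801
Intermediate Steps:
Y(t) - (g(467, -597) - 1*492612) = 617² - (-1500 - 1*492612) = 380689 - (-1500 - 492612) = 380689 - 1*(-494112) = 380689 + 494112 = 874801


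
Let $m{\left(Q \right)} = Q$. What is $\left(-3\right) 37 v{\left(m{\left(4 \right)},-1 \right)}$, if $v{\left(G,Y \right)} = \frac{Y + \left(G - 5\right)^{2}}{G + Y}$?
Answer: $0$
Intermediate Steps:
$v{\left(G,Y \right)} = \frac{Y + \left(-5 + G\right)^{2}}{G + Y}$
$\left(-3\right) 37 v{\left(m{\left(4 \right)},-1 \right)} = \left(-3\right) 37 \frac{-1 + \left(-5 + 4\right)^{2}}{4 - 1} = - 111 \frac{-1 + \left(-1\right)^{2}}{3} = - 111 \frac{-1 + 1}{3} = - 111 \cdot \frac{1}{3} \cdot 0 = \left(-111\right) 0 = 0$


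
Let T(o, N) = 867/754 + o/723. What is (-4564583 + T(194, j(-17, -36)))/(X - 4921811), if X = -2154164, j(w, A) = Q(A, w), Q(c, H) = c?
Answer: 2488345132669/3857411163450 ≈ 0.64508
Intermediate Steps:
j(w, A) = A
T(o, N) = 867/754 + o/723 (T(o, N) = 867*(1/754) + o*(1/723) = 867/754 + o/723)
(-4564583 + T(194, j(-17, -36)))/(X - 4921811) = (-4564583 + (867/754 + (1/723)*194))/(-2154164 - 4921811) = (-4564583 + (867/754 + 194/723))/(-7075975) = (-4564583 + 773117/545142)*(-1/7075975) = -2488345132669/545142*(-1/7075975) = 2488345132669/3857411163450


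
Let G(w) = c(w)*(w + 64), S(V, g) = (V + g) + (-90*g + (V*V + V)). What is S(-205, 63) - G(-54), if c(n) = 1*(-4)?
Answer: 36048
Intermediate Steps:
S(V, g) = V**2 - 89*g + 2*V (S(V, g) = (V + g) + (-90*g + (V**2 + V)) = (V + g) + (-90*g + (V + V**2)) = (V + g) + (V + V**2 - 90*g) = V**2 - 89*g + 2*V)
c(n) = -4
G(w) = -256 - 4*w (G(w) = -4*(w + 64) = -4*(64 + w) = -256 - 4*w)
S(-205, 63) - G(-54) = ((-205)**2 - 89*63 + 2*(-205)) - (-256 - 4*(-54)) = (42025 - 5607 - 410) - (-256 + 216) = 36008 - 1*(-40) = 36008 + 40 = 36048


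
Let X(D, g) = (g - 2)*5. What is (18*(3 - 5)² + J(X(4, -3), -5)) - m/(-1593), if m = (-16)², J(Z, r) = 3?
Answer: 119731/1593 ≈ 75.161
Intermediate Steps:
X(D, g) = -10 + 5*g (X(D, g) = (-2 + g)*5 = -10 + 5*g)
m = 256
(18*(3 - 5)² + J(X(4, -3), -5)) - m/(-1593) = (18*(3 - 5)² + 3) - 256/(-1593) = (18*(-2)² + 3) - 256*(-1)/1593 = (18*4 + 3) - 1*(-256/1593) = (72 + 3) + 256/1593 = 75 + 256/1593 = 119731/1593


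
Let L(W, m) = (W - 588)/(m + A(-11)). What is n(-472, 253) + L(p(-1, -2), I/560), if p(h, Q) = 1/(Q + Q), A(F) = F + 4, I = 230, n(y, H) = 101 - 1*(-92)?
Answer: 104159/369 ≈ 282.27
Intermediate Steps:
n(y, H) = 193 (n(y, H) = 101 + 92 = 193)
A(F) = 4 + F
p(h, Q) = 1/(2*Q)
L(W, m) = (-588 + W)/(-7 + m) (L(W, m) = (W - 588)/(m + (4 - 11)) = (-588 + W)/(m - 7) = (-588 + W)/(-7 + m))
n(-472, 253) + L(p(-1, -2), I/560) = 193 + (-588 + (½)/(-2))/(-7 + 230/560) = 193 + (-588 + (½)*(-½))/(-7 + 230*(1/560)) = 193 + (-588 - ¼)/(-7 + 23/56) = 193 - 2353/4/(-369/56) = 193 - 56/369*(-2353/4) = 193 + 32942/369 = 104159/369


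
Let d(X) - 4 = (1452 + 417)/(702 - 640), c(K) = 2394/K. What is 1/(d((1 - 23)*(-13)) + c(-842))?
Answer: 26102/817043 ≈ 0.031947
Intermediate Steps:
d(X) = 2117/62 (d(X) = 4 + (1452 + 417)/(702 - 640) = 4 + 1869/62 = 2117/62)
1/(d((1 - 23)*(-13)) + c(-842)) = 1/(2117/62 + 2394/(-842)) = 1/(2117/62 + 2394*(-1/842)) = 1/(2117/62 - 1197/421) = 1/(817043/26102) = 26102/817043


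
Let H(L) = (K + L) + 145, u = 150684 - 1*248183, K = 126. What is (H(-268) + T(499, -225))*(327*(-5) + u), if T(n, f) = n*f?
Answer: 11129972448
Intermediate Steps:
u = -97499 (u = 150684 - 248183 = -97499)
H(L) = 271 + L (H(L) = (126 + L) + 145 = 271 + L)
T(n, f) = f*n
(H(-268) + T(499, -225))*(327*(-5) + u) = ((271 - 268) - 225*499)*(327*(-5) - 97499) = (3 - 112275)*(-1635 - 97499) = -112272*(-99134) = 11129972448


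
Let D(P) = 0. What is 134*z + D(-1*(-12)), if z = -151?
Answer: -20234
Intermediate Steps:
134*z + D(-1*(-12)) = 134*(-151) + 0 = -20234 + 0 = -20234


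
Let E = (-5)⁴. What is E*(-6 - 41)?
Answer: -29375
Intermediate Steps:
E = 625
E*(-6 - 41) = 625*(-6 - 41) = 625*(-47) = -29375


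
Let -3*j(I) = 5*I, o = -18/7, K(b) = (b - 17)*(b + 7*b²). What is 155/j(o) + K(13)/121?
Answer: -2447/726 ≈ -3.3705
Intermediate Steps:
K(b) = (-17 + b)*(b + 7*b²)
o = -18/7 (o = -18*⅐ = -18/7 ≈ -2.5714)
j(I) = -5*I/3
155/j(o) + K(13)/121 = 155/((-5/3*(-18/7))) + (13*(-17 - 118*13 + 7*13²))/121 = 155/(30/7) + (13*(-17 - 1534 + 7*169))*(1/121) = 155*(7/30) + (13*(-17 - 1534 + 1183))*(1/121) = 217/6 + (13*(-368))*(1/121) = 217/6 - 4784*1/121 = 217/6 - 4784/121 = -2447/726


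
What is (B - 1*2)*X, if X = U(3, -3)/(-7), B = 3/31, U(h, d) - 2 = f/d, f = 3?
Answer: 59/217 ≈ 0.27189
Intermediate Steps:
U(h, d) = 2 + 3/d
B = 3/31 (B = 3*(1/31) = 3/31 ≈ 0.096774)
X = -1/7 (X = (2 + 3/(-3))/(-7) = (2 + 3*(-1/3))*(-1/7) = (2 - 1)*(-1/7) = 1*(-1/7) = -1/7 ≈ -0.14286)
(B - 1*2)*X = (3/31 - 1*2)*(-1/7) = (3/31 - 2)*(-1/7) = -59/31*(-1/7) = 59/217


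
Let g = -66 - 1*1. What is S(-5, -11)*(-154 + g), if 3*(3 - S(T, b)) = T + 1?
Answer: -2873/3 ≈ -957.67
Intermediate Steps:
S(T, b) = 8/3 - T/3 (S(T, b) = 3 - (T + 1)/3 = 3 - (1 + T)/3 = 3 + (-⅓ - T/3) = 8/3 - T/3)
g = -67 (g = -66 - 1 = -67)
S(-5, -11)*(-154 + g) = (8/3 - ⅓*(-5))*(-154 - 67) = (8/3 + 5/3)*(-221) = (13/3)*(-221) = -2873/3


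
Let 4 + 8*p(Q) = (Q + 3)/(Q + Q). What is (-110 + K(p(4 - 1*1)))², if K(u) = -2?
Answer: 12544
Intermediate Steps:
p(Q) = -½ + (3 + Q)/(16*Q) (p(Q) = -½ + ((Q + 3)/(Q + Q))/8 = -½ + ((3 + Q)/((2*Q)))/8 = -½ + ((3 + Q)*(1/(2*Q)))/8 = -½ + ((3 + Q)/(2*Q))/8 = -½ + (3 + Q)/(16*Q))
(-110 + K(p(4 - 1*1)))² = (-110 - 2)² = (-112)² = 12544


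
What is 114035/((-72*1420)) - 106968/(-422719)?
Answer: -7453670569/8643758112 ≈ -0.86232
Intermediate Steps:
114035/((-72*1420)) - 106968/(-422719) = 114035/(-102240) - 106968*(-1/422719) = 114035*(-1/102240) + 106968/422719 = -22807/20448 + 106968/422719 = -7453670569/8643758112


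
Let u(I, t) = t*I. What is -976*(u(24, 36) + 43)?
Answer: -885232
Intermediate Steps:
u(I, t) = I*t
-976*(u(24, 36) + 43) = -976*(24*36 + 43) = -976*(864 + 43) = -976*907 = -885232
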